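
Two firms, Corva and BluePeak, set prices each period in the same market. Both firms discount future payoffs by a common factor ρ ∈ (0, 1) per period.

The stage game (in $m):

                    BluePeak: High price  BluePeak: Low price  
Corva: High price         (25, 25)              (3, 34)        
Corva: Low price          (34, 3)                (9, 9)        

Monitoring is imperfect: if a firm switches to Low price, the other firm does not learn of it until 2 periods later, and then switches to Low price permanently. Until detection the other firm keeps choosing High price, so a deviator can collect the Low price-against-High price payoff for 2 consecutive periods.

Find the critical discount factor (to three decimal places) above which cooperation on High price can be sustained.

The best deviation is to choose Low price for all 2 undetected periods, earning 34 each, then 9 forever once detected.
Deviation value: 34(1−ρ^2)/(1−ρ) + 9ρ^2/(1−ρ); cooperation value: 25/(1−ρ).
IC: 25 ≥ 34(1−ρ^2) + 9ρ^2 = 34 − 25ρ^2.
So ρ^2 ≥ 9/25, giving ρ ≥ (9/25)^(1/2) ≈ 0.600.

0.600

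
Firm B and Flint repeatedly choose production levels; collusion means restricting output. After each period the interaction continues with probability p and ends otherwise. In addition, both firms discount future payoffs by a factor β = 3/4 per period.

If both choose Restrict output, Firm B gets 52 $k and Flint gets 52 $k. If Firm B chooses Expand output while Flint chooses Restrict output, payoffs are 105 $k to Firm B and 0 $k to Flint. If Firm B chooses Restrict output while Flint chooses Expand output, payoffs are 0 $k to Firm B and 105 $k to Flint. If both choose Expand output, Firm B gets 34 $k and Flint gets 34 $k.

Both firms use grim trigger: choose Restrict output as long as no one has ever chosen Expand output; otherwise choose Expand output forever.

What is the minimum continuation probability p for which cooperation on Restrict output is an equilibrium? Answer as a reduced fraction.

With continuation probability p and discount β, the effective per-period discount factor is βp.
Grim-trigger IC: βp ≥ (105−52)/(105−34) = 53/71.
So p ≥ (53/71)/(3/4) = 212/213.

212/213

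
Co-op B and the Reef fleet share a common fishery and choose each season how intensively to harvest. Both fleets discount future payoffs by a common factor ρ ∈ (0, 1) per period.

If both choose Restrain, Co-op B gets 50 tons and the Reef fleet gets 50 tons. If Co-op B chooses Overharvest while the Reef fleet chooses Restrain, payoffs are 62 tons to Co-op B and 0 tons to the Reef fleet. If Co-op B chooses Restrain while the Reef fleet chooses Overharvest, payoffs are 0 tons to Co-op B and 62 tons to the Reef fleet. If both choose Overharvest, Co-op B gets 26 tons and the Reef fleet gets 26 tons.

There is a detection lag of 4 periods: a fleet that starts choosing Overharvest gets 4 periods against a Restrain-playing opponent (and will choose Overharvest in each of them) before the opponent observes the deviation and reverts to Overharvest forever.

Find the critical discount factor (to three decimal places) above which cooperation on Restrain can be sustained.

A deviator earns 62 for 4 periods, then 26 forever; cooperating earns 50 forever. Multiplying the IC by (1−ρ):
50 ≥ 62(1−ρ^4) + 26ρ^4, so 36·ρ^4 ≥ 12 and ρ^4 ≥ 1/3.
ρ ≥ (1/3)^(1/4) ≈ 0.760.

0.760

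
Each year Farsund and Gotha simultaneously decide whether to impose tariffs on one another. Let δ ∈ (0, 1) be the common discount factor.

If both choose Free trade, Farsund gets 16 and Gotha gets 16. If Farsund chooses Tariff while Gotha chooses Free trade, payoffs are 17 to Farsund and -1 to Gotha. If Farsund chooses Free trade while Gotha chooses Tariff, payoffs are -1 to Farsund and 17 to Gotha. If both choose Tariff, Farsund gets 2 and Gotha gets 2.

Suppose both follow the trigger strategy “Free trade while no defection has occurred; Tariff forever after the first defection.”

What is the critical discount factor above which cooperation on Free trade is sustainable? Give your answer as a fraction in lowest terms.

1/15

16/(1−δ) ≥ 17 + 2δ/(1−δ)
16 ≥ 17 − 15δ
δ ≥ 1/15.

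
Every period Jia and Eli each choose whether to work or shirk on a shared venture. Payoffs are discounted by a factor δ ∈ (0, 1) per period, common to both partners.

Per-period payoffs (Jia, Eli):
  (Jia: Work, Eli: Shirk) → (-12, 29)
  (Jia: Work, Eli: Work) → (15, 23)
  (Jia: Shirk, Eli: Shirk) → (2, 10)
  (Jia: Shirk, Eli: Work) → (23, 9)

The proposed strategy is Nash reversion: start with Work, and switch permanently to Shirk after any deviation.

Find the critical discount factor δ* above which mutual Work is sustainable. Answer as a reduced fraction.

Jia: cooperation gives 15 each period; deviation gives 23 once then 2 forever.
  15/(1−δ) ≥ 23 + 2δ/(1−δ) ⇒ δ ≥ 8/21.
Eli: cooperation gives 23 each period; deviation gives 29 once then 10 forever.
  δ ≥ 6/19.
Both must hold, so the binding constraint is Jia's: δ ≥ 8/21.

8/21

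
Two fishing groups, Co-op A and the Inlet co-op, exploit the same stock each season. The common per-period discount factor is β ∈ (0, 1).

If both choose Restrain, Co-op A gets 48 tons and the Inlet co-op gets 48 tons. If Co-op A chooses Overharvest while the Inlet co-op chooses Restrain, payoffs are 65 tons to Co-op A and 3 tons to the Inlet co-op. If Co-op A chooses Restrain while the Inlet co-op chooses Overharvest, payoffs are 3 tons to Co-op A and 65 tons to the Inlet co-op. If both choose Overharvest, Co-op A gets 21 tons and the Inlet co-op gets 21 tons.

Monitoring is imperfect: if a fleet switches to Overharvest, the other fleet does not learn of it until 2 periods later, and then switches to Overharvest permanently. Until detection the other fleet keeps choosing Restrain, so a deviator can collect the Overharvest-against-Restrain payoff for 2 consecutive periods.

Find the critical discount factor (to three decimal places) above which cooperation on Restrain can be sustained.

The best deviation is to choose Overharvest for all 2 undetected periods, earning 65 each, then 21 forever once detected.
Deviation value: 65(1−β^2)/(1−β) + 21β^2/(1−β); cooperation value: 48/(1−β).
IC: 48 ≥ 65(1−β^2) + 21β^2 = 65 − 44β^2.
So β^2 ≥ 17/44, giving β ≥ (17/44)^(1/2) ≈ 0.622.

0.622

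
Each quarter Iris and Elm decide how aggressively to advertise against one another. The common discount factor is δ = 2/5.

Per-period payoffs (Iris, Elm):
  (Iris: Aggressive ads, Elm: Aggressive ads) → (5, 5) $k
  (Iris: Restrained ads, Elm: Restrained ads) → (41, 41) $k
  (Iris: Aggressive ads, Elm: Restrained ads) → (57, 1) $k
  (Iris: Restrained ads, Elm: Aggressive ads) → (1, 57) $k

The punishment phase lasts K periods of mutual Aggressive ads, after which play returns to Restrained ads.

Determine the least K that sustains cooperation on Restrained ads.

2

Need Σ_{k=1}^{K} δ^k ≥ (57−41)/(41−5) = 0.4444 at δ = 2/5.
At K = 1 the sum is 0.4000 < 0.4444; at K = 2 it is 0.5600 ≥ 0.4444.
So the minimum punishment length is K = 2.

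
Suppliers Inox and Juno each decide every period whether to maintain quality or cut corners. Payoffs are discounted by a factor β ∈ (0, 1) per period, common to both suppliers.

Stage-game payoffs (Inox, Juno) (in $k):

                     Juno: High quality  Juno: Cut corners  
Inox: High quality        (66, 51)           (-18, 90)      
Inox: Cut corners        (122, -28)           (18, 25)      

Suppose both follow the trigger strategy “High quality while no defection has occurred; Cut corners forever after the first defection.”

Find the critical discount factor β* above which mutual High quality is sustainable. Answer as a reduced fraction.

Inox's threshold: (122−66)/(122−18) = 7/13.
Juno's threshold: (90−51)/(90−25) = 3/5.
7/13 < 3/5, so Juno binds and β* = 3/5.

3/5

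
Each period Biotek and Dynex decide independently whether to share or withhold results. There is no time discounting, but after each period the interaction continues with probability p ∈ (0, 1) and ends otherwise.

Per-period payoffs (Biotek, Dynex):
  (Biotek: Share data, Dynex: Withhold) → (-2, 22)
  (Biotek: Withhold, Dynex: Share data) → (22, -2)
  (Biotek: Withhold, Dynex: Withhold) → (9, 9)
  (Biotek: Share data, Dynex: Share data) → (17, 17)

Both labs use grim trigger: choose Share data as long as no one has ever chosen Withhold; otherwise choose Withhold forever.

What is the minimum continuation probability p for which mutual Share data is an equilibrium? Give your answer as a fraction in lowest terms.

Expected cooperation value is 17 + p·17 + p²·17 + … = 17/(1−p); deviation gives 22 + p·9/(1−p).
17 ≥ 22(1−p) + 9p ⇒ 13p ≥ 5 ⇒ p ≥ 5/13.

5/13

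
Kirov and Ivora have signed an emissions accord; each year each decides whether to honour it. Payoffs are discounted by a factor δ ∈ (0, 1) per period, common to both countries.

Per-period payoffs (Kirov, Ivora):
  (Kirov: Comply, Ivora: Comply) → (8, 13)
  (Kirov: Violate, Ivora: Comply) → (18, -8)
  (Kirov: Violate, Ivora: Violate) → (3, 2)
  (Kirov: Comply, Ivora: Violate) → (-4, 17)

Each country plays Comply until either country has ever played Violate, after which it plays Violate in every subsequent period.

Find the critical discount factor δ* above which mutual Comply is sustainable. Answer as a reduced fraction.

For Kirov: deviation gain 18−8 = 10, per-period punishment loss 8−3 = 5. IC gives δ ≥ 10/15 = 2/3.
For Ivora: gain 4, loss 11 per period, so δ ≥ 4/15.
The tighter constraint is Kirov's, so cooperation needs δ ≥ 2/3.

2/3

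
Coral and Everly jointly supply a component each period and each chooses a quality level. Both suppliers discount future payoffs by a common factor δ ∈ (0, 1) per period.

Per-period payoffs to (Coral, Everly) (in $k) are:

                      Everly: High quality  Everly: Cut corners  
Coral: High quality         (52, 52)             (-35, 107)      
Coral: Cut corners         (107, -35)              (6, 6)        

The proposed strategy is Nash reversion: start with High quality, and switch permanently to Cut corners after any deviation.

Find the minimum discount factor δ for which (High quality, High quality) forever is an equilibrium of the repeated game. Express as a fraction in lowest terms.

55/101

52/(1−δ) ≥ 107 + 6δ/(1−δ)
52 ≥ 107 − 101δ
δ ≥ 55/101.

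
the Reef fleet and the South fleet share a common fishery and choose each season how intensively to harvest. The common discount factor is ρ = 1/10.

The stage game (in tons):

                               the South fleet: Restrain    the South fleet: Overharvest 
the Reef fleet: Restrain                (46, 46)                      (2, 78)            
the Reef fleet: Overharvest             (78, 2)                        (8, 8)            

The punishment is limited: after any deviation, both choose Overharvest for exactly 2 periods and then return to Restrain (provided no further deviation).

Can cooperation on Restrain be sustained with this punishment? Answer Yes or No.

IC: ρ+…+ρ^2 ≥ (78−46)/(46−8) = 16/19.
At ρ = 1/10: partial sum = 0.1100 < 0.8421. Cooperation not sustainable.

No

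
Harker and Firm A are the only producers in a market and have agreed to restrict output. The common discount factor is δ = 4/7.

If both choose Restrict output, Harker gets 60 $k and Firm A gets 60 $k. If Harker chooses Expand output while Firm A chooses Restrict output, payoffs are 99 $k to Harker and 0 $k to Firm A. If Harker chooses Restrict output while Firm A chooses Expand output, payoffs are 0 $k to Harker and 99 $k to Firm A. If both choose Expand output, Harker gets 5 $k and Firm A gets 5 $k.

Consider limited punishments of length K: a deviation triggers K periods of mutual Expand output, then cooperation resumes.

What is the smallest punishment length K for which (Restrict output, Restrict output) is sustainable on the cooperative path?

Need Σ_{k=1}^{K} δ^k ≥ (99−60)/(60−5) = 0.7091 at δ = 4/7.
At K = 1 the sum is 0.5714 < 0.7091; at K = 2 it is 0.8980 ≥ 0.7091.
So the minimum punishment length is K = 2.

2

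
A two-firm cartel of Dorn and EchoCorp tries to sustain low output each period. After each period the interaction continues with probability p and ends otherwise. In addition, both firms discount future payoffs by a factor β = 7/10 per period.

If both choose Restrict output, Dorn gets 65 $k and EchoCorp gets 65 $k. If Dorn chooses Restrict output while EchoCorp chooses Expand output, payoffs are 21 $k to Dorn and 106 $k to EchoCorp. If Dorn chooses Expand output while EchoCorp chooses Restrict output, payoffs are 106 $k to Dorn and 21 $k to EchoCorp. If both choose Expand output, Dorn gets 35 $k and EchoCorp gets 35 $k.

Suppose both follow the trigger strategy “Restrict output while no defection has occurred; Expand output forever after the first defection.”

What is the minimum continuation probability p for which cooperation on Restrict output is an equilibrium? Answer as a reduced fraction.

With continuation probability p and discount β, the effective per-period discount factor is βp.
Grim-trigger IC: βp ≥ (106−65)/(106−35) = 41/71.
So p ≥ (41/71)/(7/10) = 410/497.

410/497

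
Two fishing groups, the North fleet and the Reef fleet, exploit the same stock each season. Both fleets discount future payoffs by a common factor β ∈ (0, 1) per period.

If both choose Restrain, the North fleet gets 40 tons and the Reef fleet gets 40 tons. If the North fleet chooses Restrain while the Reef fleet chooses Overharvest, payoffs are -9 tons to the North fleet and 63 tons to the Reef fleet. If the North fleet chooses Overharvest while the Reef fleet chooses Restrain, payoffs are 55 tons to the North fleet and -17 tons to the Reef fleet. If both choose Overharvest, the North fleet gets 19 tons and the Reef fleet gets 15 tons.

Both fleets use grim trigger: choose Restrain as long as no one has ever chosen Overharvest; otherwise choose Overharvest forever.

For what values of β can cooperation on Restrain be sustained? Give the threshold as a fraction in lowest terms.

the North fleet's threshold: (55−40)/(55−19) = 5/12.
the Reef fleet's threshold: (63−40)/(63−15) = 23/48.
5/12 < 23/48, so the Reef fleet binds and β* = 23/48.

23/48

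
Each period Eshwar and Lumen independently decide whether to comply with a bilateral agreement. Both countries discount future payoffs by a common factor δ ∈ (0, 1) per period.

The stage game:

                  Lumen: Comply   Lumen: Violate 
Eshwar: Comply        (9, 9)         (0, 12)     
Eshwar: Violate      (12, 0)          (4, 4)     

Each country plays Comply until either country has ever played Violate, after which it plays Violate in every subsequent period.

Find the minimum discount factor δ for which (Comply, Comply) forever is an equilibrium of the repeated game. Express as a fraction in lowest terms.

Under grim trigger the critical discount factor is (T−C)/(T−P) with T = 12, C = 9, P = 4.
δ* = (12−9)/(12−4) = 3/8.

3/8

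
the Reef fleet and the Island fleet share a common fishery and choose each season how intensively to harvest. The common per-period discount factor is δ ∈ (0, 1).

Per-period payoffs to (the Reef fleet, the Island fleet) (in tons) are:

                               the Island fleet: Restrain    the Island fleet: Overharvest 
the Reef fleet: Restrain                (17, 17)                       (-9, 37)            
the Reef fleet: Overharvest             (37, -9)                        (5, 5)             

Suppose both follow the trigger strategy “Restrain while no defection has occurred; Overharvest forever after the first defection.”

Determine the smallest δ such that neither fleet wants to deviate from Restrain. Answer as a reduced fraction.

Cooperation forever yields 17 each period: 17/(1−δ).
Deviating yields 37 once, then 5 forever: 37 + 5δ/(1−δ).
No profitable deviation requires 17/(1−δ) ≥ 37 + 5δ/(1−δ).
Multiplying by (1−δ): 17 ≥ 37(1−δ) + 5δ = 37 − 32δ.
So 32δ ≥ 20, i.e. δ ≥ 20/32 = 5/8.

5/8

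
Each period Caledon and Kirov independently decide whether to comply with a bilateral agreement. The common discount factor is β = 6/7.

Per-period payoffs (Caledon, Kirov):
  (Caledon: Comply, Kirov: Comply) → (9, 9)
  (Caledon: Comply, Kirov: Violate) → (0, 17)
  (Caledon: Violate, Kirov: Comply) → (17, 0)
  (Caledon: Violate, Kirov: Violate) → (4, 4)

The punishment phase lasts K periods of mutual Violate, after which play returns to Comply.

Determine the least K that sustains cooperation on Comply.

3

IC: β(1−β^K)/(1−β) ≥ (17−9)/(9−4) = 8/5.
With β = 6/7: need 1 − β^K ≥ 8/5·(1−6/7)/(6/7), i.e. β^K ≤ 0.7333.
Since (6/7)^2 = 0.7347 and (6/7)^3 = 0.6297, the smallest such K is 3.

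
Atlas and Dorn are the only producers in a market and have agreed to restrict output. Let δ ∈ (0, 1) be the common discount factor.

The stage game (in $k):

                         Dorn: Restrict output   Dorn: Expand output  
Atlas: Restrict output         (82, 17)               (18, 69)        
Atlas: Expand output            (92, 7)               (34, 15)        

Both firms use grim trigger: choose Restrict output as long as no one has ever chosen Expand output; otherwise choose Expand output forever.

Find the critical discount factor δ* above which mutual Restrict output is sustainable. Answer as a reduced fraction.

26/27

For Atlas: deviation gain 92−82 = 10, per-period punishment loss 82−34 = 48. IC gives δ ≥ 10/58 = 5/29.
For Dorn: gain 52, loss 2 per period, so δ ≥ 52/54 = 26/27.
The tighter constraint is Dorn's, so cooperation needs δ ≥ 26/27.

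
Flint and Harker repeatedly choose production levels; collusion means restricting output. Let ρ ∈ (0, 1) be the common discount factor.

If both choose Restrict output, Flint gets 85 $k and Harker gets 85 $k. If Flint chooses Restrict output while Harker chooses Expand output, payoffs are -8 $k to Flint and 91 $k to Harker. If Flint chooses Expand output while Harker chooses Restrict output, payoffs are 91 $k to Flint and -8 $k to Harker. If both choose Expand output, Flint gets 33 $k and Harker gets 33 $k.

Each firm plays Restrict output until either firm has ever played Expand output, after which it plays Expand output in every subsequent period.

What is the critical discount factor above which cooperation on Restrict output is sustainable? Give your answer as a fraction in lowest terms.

3/29

Under grim trigger the critical discount factor is (T−C)/(T−P) with T = 91, C = 85, P = 33.
ρ* = (91−85)/(91−33) = 6/58 = 3/29.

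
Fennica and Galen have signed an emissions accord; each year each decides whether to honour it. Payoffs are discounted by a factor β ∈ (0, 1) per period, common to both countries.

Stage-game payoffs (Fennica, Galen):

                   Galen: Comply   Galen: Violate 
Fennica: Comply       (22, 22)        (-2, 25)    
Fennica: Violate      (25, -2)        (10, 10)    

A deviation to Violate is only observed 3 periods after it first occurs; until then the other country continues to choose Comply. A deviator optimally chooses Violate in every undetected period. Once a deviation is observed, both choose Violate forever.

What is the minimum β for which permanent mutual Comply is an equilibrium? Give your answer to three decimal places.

A deviator earns 25 for 3 periods, then 10 forever; cooperating earns 22 forever. Multiplying the IC by (1−β):
22 ≥ 25(1−β^3) + 10β^3, so 15·β^3 ≥ 3 and β^3 ≥ 1/5.
β ≥ (1/5)^(1/3) ≈ 0.585.

0.585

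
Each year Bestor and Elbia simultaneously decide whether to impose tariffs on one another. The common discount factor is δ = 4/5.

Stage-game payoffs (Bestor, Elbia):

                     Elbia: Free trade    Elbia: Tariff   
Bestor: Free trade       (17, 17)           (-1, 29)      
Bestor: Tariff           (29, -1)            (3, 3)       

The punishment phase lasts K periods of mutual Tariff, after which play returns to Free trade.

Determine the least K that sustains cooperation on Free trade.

2

Need Σ_{k=1}^{K} δ^k ≥ (29−17)/(17−3) = 0.8571 at δ = 4/5.
At K = 1 the sum is 0.8000 < 0.8571; at K = 2 it is 1.4400 ≥ 0.8571.
So the minimum punishment length is K = 2.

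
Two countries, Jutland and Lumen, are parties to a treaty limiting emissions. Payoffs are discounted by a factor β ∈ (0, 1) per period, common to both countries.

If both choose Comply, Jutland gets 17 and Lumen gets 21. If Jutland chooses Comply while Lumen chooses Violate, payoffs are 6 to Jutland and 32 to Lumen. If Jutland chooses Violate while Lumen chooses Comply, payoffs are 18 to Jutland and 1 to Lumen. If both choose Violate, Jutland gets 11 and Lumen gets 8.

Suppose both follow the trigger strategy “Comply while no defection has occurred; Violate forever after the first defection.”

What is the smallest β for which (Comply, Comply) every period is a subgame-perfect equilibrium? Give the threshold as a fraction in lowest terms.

11/24

Jutland: cooperation gives 17 each period; deviation gives 18 once then 11 forever.
  17/(1−β) ≥ 18 + 11β/(1−β) ⇒ β ≥ 1/7.
Lumen: cooperation gives 21 each period; deviation gives 32 once then 8 forever.
  β ≥ 11/24.
Both must hold, so the binding constraint is Lumen's: β ≥ 11/24.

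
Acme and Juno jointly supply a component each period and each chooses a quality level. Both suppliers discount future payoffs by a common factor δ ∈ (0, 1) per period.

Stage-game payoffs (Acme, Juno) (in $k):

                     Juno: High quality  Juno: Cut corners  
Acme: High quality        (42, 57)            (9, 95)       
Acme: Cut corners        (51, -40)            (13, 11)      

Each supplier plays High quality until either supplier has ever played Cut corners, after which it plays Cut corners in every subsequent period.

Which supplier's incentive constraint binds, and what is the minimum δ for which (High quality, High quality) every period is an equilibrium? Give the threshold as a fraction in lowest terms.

Acme's threshold: (51−42)/(51−13) = 9/38.
Juno's threshold: (95−57)/(95−11) = 19/42.
9/38 < 19/42, so Juno binds and δ* = 19/42.

Juno; δ ≥ 19/42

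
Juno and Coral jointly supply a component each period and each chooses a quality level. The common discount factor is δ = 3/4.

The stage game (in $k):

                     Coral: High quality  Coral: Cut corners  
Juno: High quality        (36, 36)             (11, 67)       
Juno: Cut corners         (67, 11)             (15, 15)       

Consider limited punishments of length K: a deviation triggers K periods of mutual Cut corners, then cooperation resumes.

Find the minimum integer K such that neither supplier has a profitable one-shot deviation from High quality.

3

IC: δ(1−δ^K)/(1−δ) ≥ (67−36)/(36−15) = 31/21.
With δ = 3/4: need 1 − δ^K ≥ 31/21·(1−3/4)/(3/4), i.e. δ^K ≤ 0.5079.
Since (3/4)^2 = 0.5625 and (3/4)^3 = 0.4219, the smallest such K is 3.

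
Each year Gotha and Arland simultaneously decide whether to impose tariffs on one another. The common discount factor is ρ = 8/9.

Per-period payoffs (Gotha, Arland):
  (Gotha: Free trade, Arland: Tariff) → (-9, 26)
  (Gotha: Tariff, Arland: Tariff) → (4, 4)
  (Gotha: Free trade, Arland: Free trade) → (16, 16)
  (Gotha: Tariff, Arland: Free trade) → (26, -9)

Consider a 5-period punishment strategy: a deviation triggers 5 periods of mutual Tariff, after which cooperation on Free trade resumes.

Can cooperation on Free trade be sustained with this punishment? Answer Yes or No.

Yes

IC: ρ+…+ρ^5 ≥ (26−16)/(16−4) = 5/6.
At ρ = 8/9: partial sum = 3.5606 ≥ 0.8333. Cooperation sustainable.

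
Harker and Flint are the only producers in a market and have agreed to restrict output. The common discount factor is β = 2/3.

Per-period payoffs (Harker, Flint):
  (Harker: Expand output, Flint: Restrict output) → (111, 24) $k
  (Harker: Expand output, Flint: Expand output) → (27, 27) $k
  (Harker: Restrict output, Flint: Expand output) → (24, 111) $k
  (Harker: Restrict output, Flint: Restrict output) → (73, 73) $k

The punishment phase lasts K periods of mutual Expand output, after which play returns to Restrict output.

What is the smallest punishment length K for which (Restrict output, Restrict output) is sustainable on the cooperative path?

2

No profitable deviation requires (73−27)(β+…+β^K) ≥ 111−73, i.e. β+…+β^K ≥ 19/23 ≈ 0.8261.
With β = 2/3, the partial sums are K=1: 0.6667, K=2: 1.1111.
K = 2 is the first length at which the sum reaches 0.8261.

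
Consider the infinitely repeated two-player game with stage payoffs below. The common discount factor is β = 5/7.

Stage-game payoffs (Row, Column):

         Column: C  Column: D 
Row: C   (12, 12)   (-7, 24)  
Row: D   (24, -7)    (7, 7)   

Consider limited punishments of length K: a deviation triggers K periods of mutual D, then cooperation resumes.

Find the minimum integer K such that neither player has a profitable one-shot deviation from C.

No profitable deviation requires (12−7)(β+…+β^K) ≥ 24−12, i.e. β+…+β^K ≥ 12/5 ≈ 2.4000.
With β = 5/7, the partial sums are K=1: 0.7143, K=2: 1.2245, …, K=8: 2.3306, K=9: 2.3790, K=10: 2.4136.
K = 10 is the first length at which the sum reaches 2.4000.

10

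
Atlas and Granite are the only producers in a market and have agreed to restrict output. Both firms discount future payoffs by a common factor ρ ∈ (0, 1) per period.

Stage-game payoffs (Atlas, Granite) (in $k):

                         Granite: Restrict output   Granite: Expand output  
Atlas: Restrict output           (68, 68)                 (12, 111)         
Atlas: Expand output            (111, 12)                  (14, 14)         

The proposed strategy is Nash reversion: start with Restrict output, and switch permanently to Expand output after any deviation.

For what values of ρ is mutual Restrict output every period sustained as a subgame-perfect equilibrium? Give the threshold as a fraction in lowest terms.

One-period gain from deviating is 111 − 68 = 43. The loss is 68 − 14 = 54 in every subsequent period, with present value 54·ρ/(1−ρ).
Deviation is unprofitable when 54·ρ/(1−ρ) ≥ 43, i.e. ρ/(1−ρ) ≥ 43/54.
Equivalently ρ ≥ 43/(43+54) = 43/97.

43/97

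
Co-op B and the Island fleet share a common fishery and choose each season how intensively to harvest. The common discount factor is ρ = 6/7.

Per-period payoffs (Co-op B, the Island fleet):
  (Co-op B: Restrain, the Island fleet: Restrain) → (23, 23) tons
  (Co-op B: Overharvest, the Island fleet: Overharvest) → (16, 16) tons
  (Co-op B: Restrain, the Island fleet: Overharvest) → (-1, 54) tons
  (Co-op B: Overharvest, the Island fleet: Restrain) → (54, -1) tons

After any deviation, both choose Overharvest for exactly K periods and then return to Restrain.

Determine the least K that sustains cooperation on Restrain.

9

No profitable deviation requires (23−16)(ρ+…+ρ^K) ≥ 54−23, i.e. ρ+…+ρ^K ≥ 31/7 ≈ 4.4286.
With ρ = 6/7, the partial sums are K=1: 0.8571, K=2: 1.5918, …, K=7: 3.9605, K=8: 4.2519, K=9: 4.5016.
K = 9 is the first length at which the sum reaches 4.4286.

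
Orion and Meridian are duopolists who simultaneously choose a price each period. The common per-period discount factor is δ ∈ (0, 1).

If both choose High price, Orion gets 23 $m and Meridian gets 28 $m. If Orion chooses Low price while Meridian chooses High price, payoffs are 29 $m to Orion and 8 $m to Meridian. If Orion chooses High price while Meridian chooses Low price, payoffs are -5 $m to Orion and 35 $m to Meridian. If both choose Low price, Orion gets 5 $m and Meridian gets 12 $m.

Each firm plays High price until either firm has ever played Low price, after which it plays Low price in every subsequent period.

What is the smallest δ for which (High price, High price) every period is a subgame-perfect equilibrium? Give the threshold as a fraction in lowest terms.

7/23

Orion's threshold: (29−23)/(29−5) = 1/4.
Meridian's threshold: (35−28)/(35−12) = 7/23.
1/4 < 7/23, so Meridian binds and δ* = 7/23.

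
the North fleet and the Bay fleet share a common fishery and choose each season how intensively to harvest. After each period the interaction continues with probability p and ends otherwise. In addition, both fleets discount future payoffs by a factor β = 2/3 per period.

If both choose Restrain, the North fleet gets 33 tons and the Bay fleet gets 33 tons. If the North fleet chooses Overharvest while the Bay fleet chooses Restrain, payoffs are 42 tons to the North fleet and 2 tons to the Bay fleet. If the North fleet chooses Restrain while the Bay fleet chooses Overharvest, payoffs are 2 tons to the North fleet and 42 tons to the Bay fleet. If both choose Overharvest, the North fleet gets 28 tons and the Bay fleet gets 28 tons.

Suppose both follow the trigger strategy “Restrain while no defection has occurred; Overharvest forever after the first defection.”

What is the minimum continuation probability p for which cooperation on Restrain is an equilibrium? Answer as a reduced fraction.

27/28

With continuation probability p and discount β, the effective per-period discount factor is βp.
Grim-trigger IC: βp ≥ (42−33)/(42−28) = 9/14.
So p ≥ (9/14)/(2/3) = 27/28.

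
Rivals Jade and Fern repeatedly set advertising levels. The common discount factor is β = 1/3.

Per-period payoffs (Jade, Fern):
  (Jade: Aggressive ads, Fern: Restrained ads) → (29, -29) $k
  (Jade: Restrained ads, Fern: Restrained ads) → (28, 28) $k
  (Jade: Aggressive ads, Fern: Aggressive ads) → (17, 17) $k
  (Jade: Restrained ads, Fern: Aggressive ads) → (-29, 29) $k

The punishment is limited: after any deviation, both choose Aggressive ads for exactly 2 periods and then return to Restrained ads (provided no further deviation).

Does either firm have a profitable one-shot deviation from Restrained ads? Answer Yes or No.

No

IC: β+…+β^2 ≥ (29−28)/(28−17) = 1/11.
At β = 1/3: partial sum = 0.4444 ≥ 0.0909. Cooperation sustainable.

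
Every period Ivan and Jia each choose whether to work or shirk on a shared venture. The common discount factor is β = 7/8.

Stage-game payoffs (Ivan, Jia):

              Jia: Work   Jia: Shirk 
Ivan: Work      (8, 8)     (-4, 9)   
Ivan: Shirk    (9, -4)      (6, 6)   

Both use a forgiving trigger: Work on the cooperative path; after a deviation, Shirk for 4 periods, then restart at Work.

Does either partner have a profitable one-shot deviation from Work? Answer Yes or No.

IC: β+…+β^4 ≥ (9−8)/(8−6) = 1/2.
At β = 7/8: partial sum = 2.8967 ≥ 0.5000. Cooperation sustainable.

No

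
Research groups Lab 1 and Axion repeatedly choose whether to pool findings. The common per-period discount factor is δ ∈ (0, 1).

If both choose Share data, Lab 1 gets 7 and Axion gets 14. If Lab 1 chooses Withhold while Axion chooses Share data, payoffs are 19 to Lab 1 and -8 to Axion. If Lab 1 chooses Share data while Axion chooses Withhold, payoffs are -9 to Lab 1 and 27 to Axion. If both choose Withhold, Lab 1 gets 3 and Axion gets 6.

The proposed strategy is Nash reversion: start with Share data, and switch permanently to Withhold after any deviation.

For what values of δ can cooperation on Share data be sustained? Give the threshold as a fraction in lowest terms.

Lab 1's threshold: (19−7)/(19−3) = 3/4.
Axion's threshold: (27−14)/(27−6) = 13/21.
3/4 > 13/21, so Lab 1 binds and δ* = 3/4.

3/4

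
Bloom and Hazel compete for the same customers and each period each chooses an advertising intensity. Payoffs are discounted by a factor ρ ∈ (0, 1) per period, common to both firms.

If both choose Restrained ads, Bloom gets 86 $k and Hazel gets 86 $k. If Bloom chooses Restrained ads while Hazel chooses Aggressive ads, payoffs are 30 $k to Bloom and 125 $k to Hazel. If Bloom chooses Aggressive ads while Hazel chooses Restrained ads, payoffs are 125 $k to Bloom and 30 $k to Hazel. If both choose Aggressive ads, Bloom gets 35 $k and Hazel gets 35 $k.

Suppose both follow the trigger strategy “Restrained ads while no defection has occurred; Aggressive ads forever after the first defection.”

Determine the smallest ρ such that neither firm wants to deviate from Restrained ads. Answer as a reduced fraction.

13/30

Under grim trigger the critical discount factor is (T−C)/(T−P) with T = 125, C = 86, P = 35.
ρ* = (125−86)/(125−35) = 39/90 = 13/30.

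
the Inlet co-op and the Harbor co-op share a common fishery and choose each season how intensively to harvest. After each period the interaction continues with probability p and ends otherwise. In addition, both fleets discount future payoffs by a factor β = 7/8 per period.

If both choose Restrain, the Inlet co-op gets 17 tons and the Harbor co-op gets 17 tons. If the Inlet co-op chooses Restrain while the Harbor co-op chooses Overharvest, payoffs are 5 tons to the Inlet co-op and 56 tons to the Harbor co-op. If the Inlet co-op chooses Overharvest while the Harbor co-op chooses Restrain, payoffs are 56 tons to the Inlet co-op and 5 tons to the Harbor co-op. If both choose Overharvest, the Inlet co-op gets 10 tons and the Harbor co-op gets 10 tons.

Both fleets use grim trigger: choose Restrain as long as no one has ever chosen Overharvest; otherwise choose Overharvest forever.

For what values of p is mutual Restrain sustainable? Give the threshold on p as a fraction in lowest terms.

156/161

With continuation probability p and discount β, the effective per-period discount factor is βp.
Grim-trigger IC: βp ≥ (56−17)/(56−10) = 39/46.
So p ≥ (39/46)/(7/8) = 156/161.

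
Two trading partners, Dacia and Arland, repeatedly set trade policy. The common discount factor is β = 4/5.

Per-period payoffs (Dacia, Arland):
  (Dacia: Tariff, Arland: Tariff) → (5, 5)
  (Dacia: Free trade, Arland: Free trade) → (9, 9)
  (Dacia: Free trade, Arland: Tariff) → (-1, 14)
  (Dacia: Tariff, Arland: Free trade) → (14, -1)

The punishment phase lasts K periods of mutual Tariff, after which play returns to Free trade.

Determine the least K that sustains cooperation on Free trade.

2

Need Σ_{k=1}^{K} β^k ≥ (14−9)/(9−5) = 1.2500 at β = 4/5.
At K = 1 the sum is 0.8000 < 1.2500; at K = 2 it is 1.4400 ≥ 1.2500.
So the minimum punishment length is K = 2.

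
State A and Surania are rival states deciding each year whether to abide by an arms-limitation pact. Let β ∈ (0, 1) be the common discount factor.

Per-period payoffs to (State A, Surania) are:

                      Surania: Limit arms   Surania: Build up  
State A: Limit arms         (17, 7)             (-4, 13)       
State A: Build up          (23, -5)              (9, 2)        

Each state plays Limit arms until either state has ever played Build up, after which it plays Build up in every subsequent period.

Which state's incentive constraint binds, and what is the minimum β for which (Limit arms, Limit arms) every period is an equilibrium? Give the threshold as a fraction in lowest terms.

Surania; β ≥ 6/11

For State A: deviation gain 23−17 = 6, per-period punishment loss 17−9 = 8. IC gives β ≥ 6/14 = 3/7.
For Surania: gain 6, loss 5 per period, so β ≥ 6/11.
The tighter constraint is Surania's, so cooperation needs β ≥ 6/11.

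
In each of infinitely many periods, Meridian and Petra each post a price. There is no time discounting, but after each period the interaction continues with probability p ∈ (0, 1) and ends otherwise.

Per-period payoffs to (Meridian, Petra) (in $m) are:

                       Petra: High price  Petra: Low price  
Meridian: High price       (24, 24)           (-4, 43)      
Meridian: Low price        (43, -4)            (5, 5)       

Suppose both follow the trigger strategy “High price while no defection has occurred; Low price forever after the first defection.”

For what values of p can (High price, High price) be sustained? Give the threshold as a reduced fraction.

With no time discounting, the continuation probability p plays the role of the discount factor.
Grim-trigger IC: 24/(1−p) ≥ 43 + 5p/(1−p) ⇒ p ≥ (43−24)/(43−5) = 1/2.

1/2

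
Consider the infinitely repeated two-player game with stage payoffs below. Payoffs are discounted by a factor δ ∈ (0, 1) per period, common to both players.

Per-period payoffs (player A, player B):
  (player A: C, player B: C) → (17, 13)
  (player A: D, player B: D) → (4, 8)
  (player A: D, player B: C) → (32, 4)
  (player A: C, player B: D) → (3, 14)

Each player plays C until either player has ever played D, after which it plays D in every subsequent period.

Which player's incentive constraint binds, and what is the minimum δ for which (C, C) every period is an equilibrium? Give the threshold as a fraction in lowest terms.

player A; δ ≥ 15/28

For player A: deviation gain 32−17 = 15, per-period punishment loss 17−4 = 13. IC gives δ ≥ 15/28.
For player B: gain 1, loss 5 per period, so δ ≥ 1/6.
The tighter constraint is player A's, so cooperation needs δ ≥ 15/28.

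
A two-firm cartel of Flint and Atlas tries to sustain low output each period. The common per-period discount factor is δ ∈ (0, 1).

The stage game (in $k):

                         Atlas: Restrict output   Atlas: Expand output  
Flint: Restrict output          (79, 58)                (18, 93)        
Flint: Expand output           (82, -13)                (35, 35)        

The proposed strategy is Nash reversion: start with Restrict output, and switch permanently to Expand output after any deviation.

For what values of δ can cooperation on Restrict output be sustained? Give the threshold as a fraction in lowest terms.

35/58

For Flint: deviation gain 82−79 = 3, per-period punishment loss 79−35 = 44. IC gives δ ≥ 3/47.
For Atlas: gain 35, loss 23 per period, so δ ≥ 35/58.
The tighter constraint is Atlas's, so cooperation needs δ ≥ 35/58.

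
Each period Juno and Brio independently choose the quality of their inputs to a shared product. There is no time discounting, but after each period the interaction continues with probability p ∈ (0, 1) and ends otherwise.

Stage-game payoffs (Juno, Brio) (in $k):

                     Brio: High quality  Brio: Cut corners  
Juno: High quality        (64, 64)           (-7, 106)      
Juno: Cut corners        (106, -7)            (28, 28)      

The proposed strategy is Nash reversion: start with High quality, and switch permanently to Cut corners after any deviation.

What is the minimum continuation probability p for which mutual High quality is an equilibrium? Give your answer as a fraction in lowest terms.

With no time discounting, the continuation probability p plays the role of the discount factor.
Grim-trigger IC: 64/(1−p) ≥ 106 + 28p/(1−p) ⇒ p ≥ (106−64)/(106−28) = 7/13.

7/13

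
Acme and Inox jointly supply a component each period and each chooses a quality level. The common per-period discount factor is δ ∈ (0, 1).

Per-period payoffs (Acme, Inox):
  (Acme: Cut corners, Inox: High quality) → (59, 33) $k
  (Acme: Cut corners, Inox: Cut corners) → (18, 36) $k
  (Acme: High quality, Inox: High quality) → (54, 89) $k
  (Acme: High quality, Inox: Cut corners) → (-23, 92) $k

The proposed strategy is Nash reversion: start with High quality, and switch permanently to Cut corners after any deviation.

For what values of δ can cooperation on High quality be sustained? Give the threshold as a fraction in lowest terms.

5/41

Acme: cooperation gives 54 each period; deviation gives 59 once then 18 forever.
  54/(1−δ) ≥ 59 + 18δ/(1−δ) ⇒ δ ≥ 5/41.
Inox: cooperation gives 89 each period; deviation gives 92 once then 36 forever.
  δ ≥ 3/56.
Both must hold, so the binding constraint is Acme's: δ ≥ 5/41.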